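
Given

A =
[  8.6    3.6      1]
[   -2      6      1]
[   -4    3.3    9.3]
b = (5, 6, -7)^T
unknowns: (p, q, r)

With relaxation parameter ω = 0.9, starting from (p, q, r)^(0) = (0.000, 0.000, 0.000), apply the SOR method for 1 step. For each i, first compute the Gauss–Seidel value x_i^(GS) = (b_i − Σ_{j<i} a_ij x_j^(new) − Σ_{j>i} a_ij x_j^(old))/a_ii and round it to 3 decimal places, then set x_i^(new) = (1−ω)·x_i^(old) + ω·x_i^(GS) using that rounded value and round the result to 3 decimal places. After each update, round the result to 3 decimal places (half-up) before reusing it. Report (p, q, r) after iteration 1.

Iteration 1:
  p: GS value = (5 - (3.6)·0.000 - (1)·0.000) / (8.6) = 0.581;  p ← (1−ω)·0.000 + ω·0.581 = 0.523
  q: GS value = (6 - (-2)·0.523 - (1)·0.000) / (6) = 1.174;  q ← (1−ω)·0.000 + ω·1.174 = 1.057
  r: GS value = (-7 - (-4)·0.523 - (3.3)·1.057) / (9.3) = -0.903;  r ← (1−ω)·0.000 + ω·-0.903 = -0.813

(0.523, 1.057, -0.813)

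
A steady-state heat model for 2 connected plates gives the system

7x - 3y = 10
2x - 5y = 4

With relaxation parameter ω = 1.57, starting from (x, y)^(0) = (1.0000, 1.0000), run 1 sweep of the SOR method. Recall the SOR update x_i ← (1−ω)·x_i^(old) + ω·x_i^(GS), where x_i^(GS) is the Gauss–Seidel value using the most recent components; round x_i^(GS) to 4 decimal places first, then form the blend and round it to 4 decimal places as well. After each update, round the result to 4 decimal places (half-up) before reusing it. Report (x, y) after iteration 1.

(2.3456, -0.3530)

Iteration 1:
  x: GS value = (10 - (-3)·1.0000) / (7) = 1.8571;  x ← (1−ω)·1.0000 + ω·1.8571 = 2.3456
  y: GS value = (4 - (2)·2.3456) / (-5) = 0.1382;  y ← (1−ω)·1.0000 + ω·0.1382 = -0.3530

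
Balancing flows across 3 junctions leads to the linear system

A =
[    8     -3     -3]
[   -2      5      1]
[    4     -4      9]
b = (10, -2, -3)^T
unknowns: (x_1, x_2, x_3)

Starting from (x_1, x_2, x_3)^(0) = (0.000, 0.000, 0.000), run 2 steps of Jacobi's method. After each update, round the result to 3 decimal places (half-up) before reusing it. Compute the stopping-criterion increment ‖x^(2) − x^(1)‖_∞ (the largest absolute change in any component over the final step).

0.734

Iteration 1:
  x_1 = (10 - (-3)·0.000 - (-3)·0.000) / (8) = 1.250
  x_2 = (-2 - (-2)·0.000 - (1)·0.000) / (5) = -0.400
  x_3 = (-3 - (4)·0.000 - (-4)·0.000) / (9) = -0.333
Iteration 2:
  x_1 = (10 - (-3)·-0.400 - (-3)·-0.333) / (8) = 0.975
  x_2 = (-2 - (-2)·1.250 - (1)·-0.333) / (5) = 0.167
  x_3 = (-3 - (4)·1.250 - (-4)·-0.400) / (9) = -1.067
Change: (-0.275, 0.567, -0.734) → max |·| = 0.734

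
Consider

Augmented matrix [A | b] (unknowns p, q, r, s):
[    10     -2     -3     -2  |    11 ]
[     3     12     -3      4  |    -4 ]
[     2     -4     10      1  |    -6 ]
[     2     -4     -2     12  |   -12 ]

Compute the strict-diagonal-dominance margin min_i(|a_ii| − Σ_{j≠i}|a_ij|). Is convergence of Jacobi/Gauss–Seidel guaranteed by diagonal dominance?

2

row 1: |10| − (2+3+2) = 3
row 2: |12| − (3+3+4) = 2
row 3: |10| − (2+4+1) = 3
row 4: |12| − (2+4+2) = 4
minimum over rows = 2 → strictly diagonally dominant (convergence guaranteed)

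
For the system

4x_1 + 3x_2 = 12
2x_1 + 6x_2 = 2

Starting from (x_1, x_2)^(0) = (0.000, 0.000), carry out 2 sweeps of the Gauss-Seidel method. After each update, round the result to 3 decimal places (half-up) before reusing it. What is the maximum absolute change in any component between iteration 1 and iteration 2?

0.500

Iteration 1:
  x_1 = (12 - (3)·0.000) / (4) = 3.000
  x_2 = (2 - (2)·3.000) / (6) = -0.667
Iteration 2:
  x_1 = (12 - (3)·-0.667) / (4) = 3.500
  x_2 = (2 - (2)·3.500) / (6) = -0.833
Change: (0.500, -0.166) → max |·| = 0.500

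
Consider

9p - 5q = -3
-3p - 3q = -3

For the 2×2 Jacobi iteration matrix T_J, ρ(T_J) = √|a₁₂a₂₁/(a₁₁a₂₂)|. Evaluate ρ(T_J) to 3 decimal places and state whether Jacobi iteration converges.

a₁₂a₂₁/(a₁₁a₂₂) = (-5)·(-3) / ((9)·(-3)) = -0.555556
ρ = √|-0.555556| = √0.555556 = 0.745
ρ < 1, so Jacobi converges

0.745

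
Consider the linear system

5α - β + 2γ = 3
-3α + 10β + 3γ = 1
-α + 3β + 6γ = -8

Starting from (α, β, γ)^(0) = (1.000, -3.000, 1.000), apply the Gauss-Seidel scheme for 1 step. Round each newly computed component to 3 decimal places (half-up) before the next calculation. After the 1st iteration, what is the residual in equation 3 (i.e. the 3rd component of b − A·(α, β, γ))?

Iteration 1:
  α = (3 - (-1)·-3.000 - (2)·1.000) / (5) = -0.400
  β = (1 - (-3)·-0.400 - (3)·1.000) / (10) = -0.320
  γ = (-8 - (-1)·-0.400 - (3)·-0.320) / (6) = -1.240
Residual b − A·x = (7.160, 6.720, 0.000)

0.000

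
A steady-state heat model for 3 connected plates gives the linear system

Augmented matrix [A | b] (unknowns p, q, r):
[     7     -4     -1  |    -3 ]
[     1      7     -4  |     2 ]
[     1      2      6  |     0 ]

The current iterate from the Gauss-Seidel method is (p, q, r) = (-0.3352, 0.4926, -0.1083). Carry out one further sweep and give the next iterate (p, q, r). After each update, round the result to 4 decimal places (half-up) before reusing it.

One sweep:
  p = (-3 - (-4)·0.4926 - (-1)·-0.1083) / (7) = -0.1626
  q = (2 - (1)·-0.1626 - (-4)·-0.1083) / (7) = 0.2471
  r = (0 - (1)·-0.1626 - (2)·0.2471) / (6) = -0.0553

(-0.1626, 0.2471, -0.0553)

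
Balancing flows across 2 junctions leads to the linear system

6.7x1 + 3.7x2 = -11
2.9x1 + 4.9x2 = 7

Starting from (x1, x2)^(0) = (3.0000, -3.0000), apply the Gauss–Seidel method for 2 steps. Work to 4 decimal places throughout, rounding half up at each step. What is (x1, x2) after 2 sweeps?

(-2.4259, 2.8643)

Iteration 1:
  x1 = (-11 - (3.7)·-3.0000) / (6.7) = 0.0149
  x2 = (7 - (2.9)·0.0149) / (4.9) = 1.4198
Iteration 2:
  x1 = (-11 - (3.7)·1.4198) / (6.7) = -2.4259
  x2 = (7 - (2.9)·-2.4259) / (4.9) = 2.8643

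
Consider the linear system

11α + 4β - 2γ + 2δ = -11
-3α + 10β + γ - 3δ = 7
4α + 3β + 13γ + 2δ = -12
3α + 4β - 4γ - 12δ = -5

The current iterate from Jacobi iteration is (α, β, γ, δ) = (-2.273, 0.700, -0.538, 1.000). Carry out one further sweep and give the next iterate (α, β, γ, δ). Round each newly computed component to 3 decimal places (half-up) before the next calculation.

One sweep:
  α = (-11 - (4)·0.700 - (-2)·-0.538 - (2)·1.000) / (11) = -1.534
  β = (7 - (-3)·-2.273 - (1)·-0.538 - (-3)·1.000) / (10) = 0.372
  γ = (-12 - (4)·-2.273 - (3)·0.700 - (2)·1.000) / (13) = -0.539
  δ = (-5 - (3)·-2.273 - (4)·0.700 - (-4)·-0.538) / (-12) = 0.261

(-1.534, 0.372, -0.539, 0.261)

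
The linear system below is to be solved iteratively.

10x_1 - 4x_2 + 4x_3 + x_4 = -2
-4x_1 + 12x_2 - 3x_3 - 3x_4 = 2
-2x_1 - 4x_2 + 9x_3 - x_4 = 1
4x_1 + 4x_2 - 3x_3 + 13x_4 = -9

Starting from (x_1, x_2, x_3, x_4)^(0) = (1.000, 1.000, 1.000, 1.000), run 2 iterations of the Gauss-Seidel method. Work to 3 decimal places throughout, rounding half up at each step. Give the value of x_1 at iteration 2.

-0.068

Iteration 1:
  x_1 = (-2 - (-4)·1.000 - (4)·1.000 - (1)·1.000) / (10) = -0.300
  x_2 = (2 - (-4)·-0.300 - (-3)·1.000 - (-3)·1.000) / (12) = 0.567
  x_3 = (1 - (-2)·-0.300 - (-4)·0.567 - (-1)·1.000) / (9) = 0.408
  x_4 = (-9 - (4)·-0.300 - (4)·0.567 - (-3)·0.408) / (13) = -0.680
Iteration 2:
  x_1 = (-2 - (-4)·0.567 - (4)·0.408 - (1)·-0.680) / (10) = -0.068
  x_2 = (2 - (-4)·-0.068 - (-3)·0.408 - (-3)·-0.680) / (12) = 0.076
  x_3 = (1 - (-2)·-0.068 - (-4)·0.076 - (-1)·-0.680) / (9) = 0.054
  x_4 = (-9 - (4)·-0.068 - (4)·0.076 - (-3)·0.054) / (13) = -0.682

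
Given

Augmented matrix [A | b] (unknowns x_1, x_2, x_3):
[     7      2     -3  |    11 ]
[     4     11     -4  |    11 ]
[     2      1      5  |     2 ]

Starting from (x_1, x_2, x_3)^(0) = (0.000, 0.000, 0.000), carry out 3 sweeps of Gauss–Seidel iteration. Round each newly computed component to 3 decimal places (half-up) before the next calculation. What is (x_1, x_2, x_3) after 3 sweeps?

(1.366, 0.428, -0.232)

Iteration 1:
  x_1 = (11 - (2)·0.000 - (-3)·0.000) / (7) = 1.571
  x_2 = (11 - (4)·1.571 - (-4)·0.000) / (11) = 0.429
  x_3 = (2 - (2)·1.571 - (1)·0.429) / (5) = -0.314
Iteration 2:
  x_1 = (11 - (2)·0.429 - (-3)·-0.314) / (7) = 1.314
  x_2 = (11 - (4)·1.314 - (-4)·-0.314) / (11) = 0.408
  x_3 = (2 - (2)·1.314 - (1)·0.408) / (5) = -0.207
Iteration 3:
  x_1 = (11 - (2)·0.408 - (-3)·-0.207) / (7) = 1.366
  x_2 = (11 - (4)·1.366 - (-4)·-0.207) / (11) = 0.428
  x_3 = (2 - (2)·1.366 - (1)·0.428) / (5) = -0.232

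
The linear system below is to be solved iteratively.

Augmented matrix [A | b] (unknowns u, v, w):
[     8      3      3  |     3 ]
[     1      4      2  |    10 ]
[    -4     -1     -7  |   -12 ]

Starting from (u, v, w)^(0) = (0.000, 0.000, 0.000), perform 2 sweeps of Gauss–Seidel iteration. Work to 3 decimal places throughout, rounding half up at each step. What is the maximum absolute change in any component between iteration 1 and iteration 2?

Iteration 1:
  u = (3 - (3)·0.000 - (3)·0.000) / (8) = 0.375
  v = (10 - (1)·0.375 - (2)·0.000) / (4) = 2.406
  w = (-12 - (-4)·0.375 - (-1)·2.406) / (-7) = 1.156
Iteration 2:
  u = (3 - (3)·2.406 - (3)·1.156) / (8) = -0.961
  v = (10 - (1)·-0.961 - (2)·1.156) / (4) = 2.162
  w = (-12 - (-4)·-0.961 - (-1)·2.162) / (-7) = 1.955
Change: (-1.336, -0.244, 0.799) → max |·| = 1.336

1.336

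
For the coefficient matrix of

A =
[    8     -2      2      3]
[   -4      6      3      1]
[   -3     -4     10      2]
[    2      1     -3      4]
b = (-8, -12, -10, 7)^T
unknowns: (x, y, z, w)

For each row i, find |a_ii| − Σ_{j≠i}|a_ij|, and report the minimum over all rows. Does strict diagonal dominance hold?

-2

row 1: |8| − (2+2+3) = 1
row 2: |6| − (4+3+1) = -2
row 3: |10| − (3+4+2) = 1
row 4: |4| − (2+1+3) = -2
minimum over rows = -2 → not strictly diagonally dominant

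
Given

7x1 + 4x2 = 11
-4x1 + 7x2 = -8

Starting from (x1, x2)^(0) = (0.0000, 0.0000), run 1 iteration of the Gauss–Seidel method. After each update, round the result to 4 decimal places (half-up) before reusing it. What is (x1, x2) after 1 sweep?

Iteration 1:
  x1 = (11 - (4)·0.0000) / (7) = 1.5714
  x2 = (-8 - (-4)·1.5714) / (7) = -0.2449

(1.5714, -0.2449)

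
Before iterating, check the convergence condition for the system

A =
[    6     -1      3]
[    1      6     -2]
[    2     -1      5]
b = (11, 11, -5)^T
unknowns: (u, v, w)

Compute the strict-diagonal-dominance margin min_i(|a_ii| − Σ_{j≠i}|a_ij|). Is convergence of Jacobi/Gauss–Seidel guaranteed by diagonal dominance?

2

row 1: |6| − (1+3) = 2
row 2: |6| − (1+2) = 3
row 3: |5| − (2+1) = 2
minimum over rows = 2 → strictly diagonally dominant (convergence guaranteed)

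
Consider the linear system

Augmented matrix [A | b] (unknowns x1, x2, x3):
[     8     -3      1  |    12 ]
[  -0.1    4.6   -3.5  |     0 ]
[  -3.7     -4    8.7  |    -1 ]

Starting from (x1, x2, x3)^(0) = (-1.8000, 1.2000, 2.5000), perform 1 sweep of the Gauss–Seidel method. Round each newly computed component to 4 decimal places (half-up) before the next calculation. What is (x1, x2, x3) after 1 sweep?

Iteration 1:
  x1 = (12 - (-3)·1.2000 - (1)·2.5000) / (8) = 1.6375
  x2 = (0 - (-0.1)·1.6375 - (-3.5)·2.5000) / (4.6) = 1.9378
  x3 = (-1 - (-3.7)·1.6375 - (-4)·1.9378) / (8.7) = 1.4724

(1.6375, 1.9378, 1.4724)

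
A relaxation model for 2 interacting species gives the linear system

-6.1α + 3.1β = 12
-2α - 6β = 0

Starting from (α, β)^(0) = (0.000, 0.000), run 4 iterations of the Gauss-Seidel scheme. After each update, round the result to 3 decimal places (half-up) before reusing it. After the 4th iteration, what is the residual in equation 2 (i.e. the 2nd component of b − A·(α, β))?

-0.002

Iteration 1:
  α = (12 - (3.1)·0.000) / (-6.1) = -1.967
  β = (0 - (-2)·-1.967) / (-6) = 0.656
Iteration 2:
  α = (12 - (3.1)·0.656) / (-6.1) = -1.634
  β = (0 - (-2)·-1.634) / (-6) = 0.545
Iteration 3:
  α = (12 - (3.1)·0.545) / (-6.1) = -1.690
  β = (0 - (-2)·-1.690) / (-6) = 0.563
Iteration 4:
  α = (12 - (3.1)·0.563) / (-6.1) = -1.681
  β = (0 - (-2)·-1.681) / (-6) = 0.560
Residual b − A·x = (0.010, -0.002)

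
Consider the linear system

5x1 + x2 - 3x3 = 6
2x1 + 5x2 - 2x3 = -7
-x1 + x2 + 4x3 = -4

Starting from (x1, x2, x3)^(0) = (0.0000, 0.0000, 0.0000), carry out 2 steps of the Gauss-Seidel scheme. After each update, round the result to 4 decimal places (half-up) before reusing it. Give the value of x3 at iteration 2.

Iteration 1:
  x1 = (6 - (1)·0.0000 - (-3)·0.0000) / (5) = 1.2000
  x2 = (-7 - (2)·1.2000 - (-2)·0.0000) / (5) = -1.8800
  x3 = (-4 - (-1)·1.2000 - (1)·-1.8800) / (4) = -0.2300
Iteration 2:
  x1 = (6 - (1)·-1.8800 - (-3)·-0.2300) / (5) = 1.4380
  x2 = (-7 - (2)·1.4380 - (-2)·-0.2300) / (5) = -2.0672
  x3 = (-4 - (-1)·1.4380 - (1)·-2.0672) / (4) = -0.1237

-0.1237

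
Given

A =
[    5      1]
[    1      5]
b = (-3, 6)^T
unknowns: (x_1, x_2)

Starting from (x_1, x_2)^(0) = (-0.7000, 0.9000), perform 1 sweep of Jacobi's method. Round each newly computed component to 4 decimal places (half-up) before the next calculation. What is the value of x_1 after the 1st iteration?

Iteration 1:
  x_1 = (-3 - (1)·0.9000) / (5) = -0.7800
  x_2 = (6 - (1)·-0.7000) / (5) = 1.3400

-0.7800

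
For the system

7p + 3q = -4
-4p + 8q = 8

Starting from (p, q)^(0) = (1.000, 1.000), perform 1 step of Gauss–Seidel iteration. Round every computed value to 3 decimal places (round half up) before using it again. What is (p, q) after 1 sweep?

Iteration 1:
  p = (-4 - (3)·1.000) / (7) = -1.000
  q = (8 - (-4)·-1.000) / (8) = 0.500

(-1.000, 0.500)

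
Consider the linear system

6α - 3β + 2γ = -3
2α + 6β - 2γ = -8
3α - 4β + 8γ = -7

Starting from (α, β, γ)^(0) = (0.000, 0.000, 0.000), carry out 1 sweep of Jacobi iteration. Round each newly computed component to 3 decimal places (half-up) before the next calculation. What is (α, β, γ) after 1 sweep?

Iteration 1:
  α = (-3 - (-3)·0.000 - (2)·0.000) / (6) = -0.500
  β = (-8 - (2)·0.000 - (-2)·0.000) / (6) = -1.333
  γ = (-7 - (3)·0.000 - (-4)·0.000) / (8) = -0.875

(-0.500, -1.333, -0.875)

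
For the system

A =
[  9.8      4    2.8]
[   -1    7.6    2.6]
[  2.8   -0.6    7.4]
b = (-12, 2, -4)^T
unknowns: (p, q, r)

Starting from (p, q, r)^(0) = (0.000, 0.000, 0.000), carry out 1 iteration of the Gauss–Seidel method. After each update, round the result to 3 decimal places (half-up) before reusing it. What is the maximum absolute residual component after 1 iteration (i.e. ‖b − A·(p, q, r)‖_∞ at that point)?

Iteration 1:
  p = (-12 - (4)·0.000 - (2.8)·0.000) / (9.8) = -1.224
  q = (2 - (-1)·-1.224 - (2.6)·0.000) / (7.6) = 0.102
  r = (-4 - (2.8)·-1.224 - (-0.6)·0.102) / (7.4) = -0.069
Residual b − A·x = (-0.220, 0.180, -0.001); ∞-norm = 0.220

0.220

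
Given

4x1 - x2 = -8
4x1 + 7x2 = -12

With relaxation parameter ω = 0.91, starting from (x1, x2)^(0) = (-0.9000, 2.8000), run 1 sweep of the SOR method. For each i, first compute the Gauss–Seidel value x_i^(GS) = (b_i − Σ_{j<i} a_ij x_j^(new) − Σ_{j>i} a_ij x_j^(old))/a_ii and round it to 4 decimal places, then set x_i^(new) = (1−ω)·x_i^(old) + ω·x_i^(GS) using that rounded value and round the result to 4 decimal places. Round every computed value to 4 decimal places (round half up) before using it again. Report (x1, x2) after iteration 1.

(-1.2640, -0.6507)

Iteration 1:
  x1: GS value = (-8 - (-1)·2.8000) / (4) = -1.3000;  x1 ← (1−ω)·-0.9000 + ω·-1.3000 = -1.2640
  x2: GS value = (-12 - (4)·-1.2640) / (7) = -0.9920;  x2 ← (1−ω)·2.8000 + ω·-0.9920 = -0.6507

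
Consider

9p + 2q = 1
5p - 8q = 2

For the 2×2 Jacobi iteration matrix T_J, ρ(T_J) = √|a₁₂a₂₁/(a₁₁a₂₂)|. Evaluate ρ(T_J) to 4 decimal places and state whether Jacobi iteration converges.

a₁₂a₂₁/(a₁₁a₂₂) = (2)·(5) / ((9)·(-8)) = -0.138889
ρ = √|-0.138889| = √0.138889 = 0.3727
ρ < 1, so Jacobi converges

0.3727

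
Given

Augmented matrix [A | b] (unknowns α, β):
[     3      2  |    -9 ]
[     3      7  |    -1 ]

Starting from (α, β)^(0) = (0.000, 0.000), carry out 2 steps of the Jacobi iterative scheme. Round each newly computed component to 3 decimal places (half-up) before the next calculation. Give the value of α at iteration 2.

Iteration 1:
  α = (-9 - (2)·0.000) / (3) = -3.000
  β = (-1 - (3)·0.000) / (7) = -0.143
Iteration 2:
  α = (-9 - (2)·-0.143) / (3) = -2.905
  β = (-1 - (3)·-3.000) / (7) = 1.143

-2.905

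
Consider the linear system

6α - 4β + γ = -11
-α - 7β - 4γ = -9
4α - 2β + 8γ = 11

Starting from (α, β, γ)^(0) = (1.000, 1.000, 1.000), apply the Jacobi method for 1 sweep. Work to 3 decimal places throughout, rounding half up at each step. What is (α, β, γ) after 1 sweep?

(-1.333, 0.571, 1.125)

Iteration 1:
  α = (-11 - (-4)·1.000 - (1)·1.000) / (6) = -1.333
  β = (-9 - (-1)·1.000 - (-4)·1.000) / (-7) = 0.571
  γ = (11 - (4)·1.000 - (-2)·1.000) / (8) = 1.125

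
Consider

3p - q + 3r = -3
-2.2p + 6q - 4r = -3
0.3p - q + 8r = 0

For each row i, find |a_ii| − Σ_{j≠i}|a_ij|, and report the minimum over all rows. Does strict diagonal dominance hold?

-1

row 1: |3| − (1+3) = -1
row 2: |6| − (2.2+4) = -0.2
row 3: |8| − (0.3+1) = 6.7
minimum over rows = -1 → not strictly diagonally dominant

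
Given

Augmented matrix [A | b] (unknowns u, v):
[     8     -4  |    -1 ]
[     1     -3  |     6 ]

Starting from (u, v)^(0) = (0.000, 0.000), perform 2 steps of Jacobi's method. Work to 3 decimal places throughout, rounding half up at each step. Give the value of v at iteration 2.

-2.042

Iteration 1:
  u = (-1 - (-4)·0.000) / (8) = -0.125
  v = (6 - (1)·0.000) / (-3) = -2.000
Iteration 2:
  u = (-1 - (-4)·-2.000) / (8) = -1.125
  v = (6 - (1)·-0.125) / (-3) = -2.042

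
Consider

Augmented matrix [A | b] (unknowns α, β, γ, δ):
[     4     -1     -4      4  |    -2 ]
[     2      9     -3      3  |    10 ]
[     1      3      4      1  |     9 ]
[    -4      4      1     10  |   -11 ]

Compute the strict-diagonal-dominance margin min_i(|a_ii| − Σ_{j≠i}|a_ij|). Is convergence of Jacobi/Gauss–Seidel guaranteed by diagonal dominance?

-5

row 1: |4| − (1+4+4) = -5
row 2: |9| − (2+3+3) = 1
row 3: |4| − (1+3+1) = -1
row 4: |10| − (4+4+1) = 1
minimum over rows = -5 → not strictly diagonally dominant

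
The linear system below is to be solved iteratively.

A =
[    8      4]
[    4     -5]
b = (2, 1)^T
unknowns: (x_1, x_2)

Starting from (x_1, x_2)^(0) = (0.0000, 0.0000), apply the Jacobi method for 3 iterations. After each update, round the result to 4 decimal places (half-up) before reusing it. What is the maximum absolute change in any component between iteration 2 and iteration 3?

Iteration 1:
  x_1 = (2 - (4)·0.0000) / (8) = 0.2500
  x_2 = (1 - (4)·0.0000) / (-5) = -0.2000
Iteration 2:
  x_1 = (2 - (4)·-0.2000) / (8) = 0.3500
  x_2 = (1 - (4)·0.2500) / (-5) = 0.0000
Iteration 3:
  x_1 = (2 - (4)·0.0000) / (8) = 0.2500
  x_2 = (1 - (4)·0.3500) / (-5) = 0.0800
Change: (-0.1000, 0.0800) → max |·| = 0.1000

0.1000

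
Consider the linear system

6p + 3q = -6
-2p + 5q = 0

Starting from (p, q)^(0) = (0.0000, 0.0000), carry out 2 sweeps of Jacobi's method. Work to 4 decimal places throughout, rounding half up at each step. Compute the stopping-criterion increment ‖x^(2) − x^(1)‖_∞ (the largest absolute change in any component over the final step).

0.4000

Iteration 1:
  p = (-6 - (3)·0.0000) / (6) = -1.0000
  q = (0 - (-2)·0.0000) / (5) = 0.0000
Iteration 2:
  p = (-6 - (3)·0.0000) / (6) = -1.0000
  q = (0 - (-2)·-1.0000) / (5) = -0.4000
Change: (0.0000, -0.4000) → max |·| = 0.4000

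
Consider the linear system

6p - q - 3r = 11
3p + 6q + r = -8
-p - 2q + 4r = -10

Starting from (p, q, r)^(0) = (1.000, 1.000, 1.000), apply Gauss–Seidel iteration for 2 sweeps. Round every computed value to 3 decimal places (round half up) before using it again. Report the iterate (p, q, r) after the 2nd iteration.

Iteration 1:
  p = (11 - (-1)·1.000 - (-3)·1.000) / (6) = 2.500
  q = (-8 - (3)·2.500 - (1)·1.000) / (6) = -2.750
  r = (-10 - (-1)·2.500 - (-2)·-2.750) / (4) = -3.250
Iteration 2:
  p = (11 - (-1)·-2.750 - (-3)·-3.250) / (6) = -0.250
  q = (-8 - (3)·-0.250 - (1)·-3.250) / (6) = -0.667
  r = (-10 - (-1)·-0.250 - (-2)·-0.667) / (4) = -2.896

(-0.250, -0.667, -2.896)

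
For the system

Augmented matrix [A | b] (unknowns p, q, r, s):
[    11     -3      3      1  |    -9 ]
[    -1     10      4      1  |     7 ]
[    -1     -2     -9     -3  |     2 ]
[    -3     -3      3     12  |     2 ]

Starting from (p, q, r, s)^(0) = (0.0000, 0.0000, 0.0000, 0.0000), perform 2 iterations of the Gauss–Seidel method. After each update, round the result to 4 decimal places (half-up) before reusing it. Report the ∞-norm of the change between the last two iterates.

0.2252

Iteration 1:
  p = (-9 - (-3)·0.0000 - (3)·0.0000 - (1)·0.0000) / (11) = -0.8182
  q = (7 - (-1)·-0.8182 - (4)·0.0000 - (1)·0.0000) / (10) = 0.6182
  r = (2 - (-1)·-0.8182 - (-2)·0.6182 - (-3)·0.0000) / (-9) = -0.2687
  s = (2 - (-3)·-0.8182 - (-3)·0.6182 - (3)·-0.2687) / (12) = 0.1838
Iteration 2:
  p = (-9 - (-3)·0.6182 - (3)·-0.2687 - (1)·0.1838) / (11) = -0.5930
  q = (7 - (-1)·-0.5930 - (4)·-0.2687 - (1)·0.1838) / (10) = 0.7298
  r = (2 - (-1)·-0.5930 - (-2)·0.7298 - (-3)·0.1838) / (-9) = -0.3798
  s = (2 - (-3)·-0.5930 - (-3)·0.7298 - (3)·-0.3798) / (12) = 0.2958
Change: (0.2252, 0.1116, -0.1111, 0.1120) → max |·| = 0.2252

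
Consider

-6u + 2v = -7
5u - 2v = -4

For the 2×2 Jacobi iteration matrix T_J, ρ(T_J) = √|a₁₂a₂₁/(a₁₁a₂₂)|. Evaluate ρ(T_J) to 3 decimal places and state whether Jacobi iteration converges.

0.913

a₁₂a₂₁/(a₁₁a₂₂) = (2)·(5) / ((-6)·(-2)) = 0.833333
ρ = √|0.833333| = √0.833333 = 0.913
ρ < 1, so Jacobi converges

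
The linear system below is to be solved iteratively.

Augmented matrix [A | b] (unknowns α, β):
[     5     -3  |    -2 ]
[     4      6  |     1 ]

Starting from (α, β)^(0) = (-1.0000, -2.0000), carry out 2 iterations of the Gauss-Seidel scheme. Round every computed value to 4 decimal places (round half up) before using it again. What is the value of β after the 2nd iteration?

-0.0600

Iteration 1:
  α = (-2 - (-3)·-2.0000) / (5) = -1.6000
  β = (1 - (4)·-1.6000) / (6) = 1.2333
Iteration 2:
  α = (-2 - (-3)·1.2333) / (5) = 0.3400
  β = (1 - (4)·0.3400) / (6) = -0.0600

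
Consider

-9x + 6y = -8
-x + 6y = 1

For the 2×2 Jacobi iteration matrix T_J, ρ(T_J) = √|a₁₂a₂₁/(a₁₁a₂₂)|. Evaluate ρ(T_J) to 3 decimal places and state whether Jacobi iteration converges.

0.333

a₁₂a₂₁/(a₁₁a₂₂) = (6)·(-1) / ((-9)·(6)) = 0.111111
ρ = √|0.111111| = √0.111111 = 0.333
ρ < 1, so Jacobi converges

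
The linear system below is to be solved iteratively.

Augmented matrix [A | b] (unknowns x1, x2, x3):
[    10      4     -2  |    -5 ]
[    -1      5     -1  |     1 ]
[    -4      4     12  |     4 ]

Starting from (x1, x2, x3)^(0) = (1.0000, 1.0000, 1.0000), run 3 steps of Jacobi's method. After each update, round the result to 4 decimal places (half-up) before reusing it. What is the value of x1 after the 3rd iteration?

-0.5707

Iteration 1:
  x1 = (-5 - (4)·1.0000 - (-2)·1.0000) / (10) = -0.7000
  x2 = (1 - (-1)·1.0000 - (-1)·1.0000) / (5) = 0.6000
  x3 = (4 - (-4)·1.0000 - (4)·1.0000) / (12) = 0.3333
Iteration 2:
  x1 = (-5 - (4)·0.6000 - (-2)·0.3333) / (10) = -0.6733
  x2 = (1 - (-1)·-0.7000 - (-1)·0.3333) / (5) = 0.1267
  x3 = (4 - (-4)·-0.7000 - (4)·0.6000) / (12) = -0.1000
Iteration 3:
  x1 = (-5 - (4)·0.1267 - (-2)·-0.1000) / (10) = -0.5707
  x2 = (1 - (-1)·-0.6733 - (-1)·-0.1000) / (5) = 0.0453
  x3 = (4 - (-4)·-0.6733 - (4)·0.1267) / (12) = 0.0667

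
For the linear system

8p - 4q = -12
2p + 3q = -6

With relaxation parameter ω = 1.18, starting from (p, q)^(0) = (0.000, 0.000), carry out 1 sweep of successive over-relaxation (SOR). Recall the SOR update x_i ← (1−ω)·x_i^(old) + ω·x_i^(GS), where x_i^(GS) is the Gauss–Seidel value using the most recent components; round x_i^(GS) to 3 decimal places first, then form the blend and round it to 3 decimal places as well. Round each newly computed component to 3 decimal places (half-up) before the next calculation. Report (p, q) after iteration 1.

Iteration 1:
  p: GS value = (-12 - (-4)·0.000) / (8) = -1.500;  p ← (1−ω)·0.000 + ω·-1.500 = -1.770
  q: GS value = (-6 - (2)·-1.770) / (3) = -0.820;  q ← (1−ω)·0.000 + ω·-0.820 = -0.968

(-1.770, -0.968)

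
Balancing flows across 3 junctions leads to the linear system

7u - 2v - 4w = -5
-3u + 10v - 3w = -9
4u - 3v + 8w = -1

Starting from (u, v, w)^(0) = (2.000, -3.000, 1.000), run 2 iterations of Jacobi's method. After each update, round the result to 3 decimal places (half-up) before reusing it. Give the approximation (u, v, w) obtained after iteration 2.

(-2.000, -1.875, 0.375)

Iteration 1:
  u = (-5 - (-2)·-3.000 - (-4)·1.000) / (7) = -1.000
  v = (-9 - (-3)·2.000 - (-3)·1.000) / (10) = 0.000
  w = (-1 - (4)·2.000 - (-3)·-3.000) / (8) = -2.250
Iteration 2:
  u = (-5 - (-2)·0.000 - (-4)·-2.250) / (7) = -2.000
  v = (-9 - (-3)·-1.000 - (-3)·-2.250) / (10) = -1.875
  w = (-1 - (4)·-1.000 - (-3)·0.000) / (8) = 0.375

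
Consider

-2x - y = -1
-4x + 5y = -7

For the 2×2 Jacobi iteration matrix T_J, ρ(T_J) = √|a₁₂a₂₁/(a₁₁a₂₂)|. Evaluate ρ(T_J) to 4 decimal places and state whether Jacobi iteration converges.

a₁₂a₂₁/(a₁₁a₂₂) = (-1)·(-4) / ((-2)·(5)) = -0.400000
ρ = √|-0.400000| = √0.400000 = 0.6325
ρ < 1, so Jacobi converges

0.6325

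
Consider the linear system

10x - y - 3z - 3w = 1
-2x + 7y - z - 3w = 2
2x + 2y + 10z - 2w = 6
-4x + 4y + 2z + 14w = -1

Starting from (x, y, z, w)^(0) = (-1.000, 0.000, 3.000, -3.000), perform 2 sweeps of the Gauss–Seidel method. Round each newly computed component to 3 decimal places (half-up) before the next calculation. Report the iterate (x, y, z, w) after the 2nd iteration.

(0.102, 0.370, 0.526, -0.223)

Iteration 1:
  x = (1 - (-1)·0.000 - (-3)·3.000 - (-3)·-3.000) / (10) = 0.100
  y = (2 - (-2)·0.100 - (-1)·3.000 - (-3)·-3.000) / (7) = -0.543
  z = (6 - (2)·0.100 - (2)·-0.543 - (-2)·-3.000) / (10) = 0.089
  w = (-1 - (-4)·0.100 - (4)·-0.543 - (2)·0.089) / (14) = 0.100
Iteration 2:
  x = (1 - (-1)·-0.543 - (-3)·0.089 - (-3)·0.100) / (10) = 0.102
  y = (2 - (-2)·0.102 - (-1)·0.089 - (-3)·0.100) / (7) = 0.370
  z = (6 - (2)·0.102 - (2)·0.370 - (-2)·0.100) / (10) = 0.526
  w = (-1 - (-4)·0.102 - (4)·0.370 - (2)·0.526) / (14) = -0.223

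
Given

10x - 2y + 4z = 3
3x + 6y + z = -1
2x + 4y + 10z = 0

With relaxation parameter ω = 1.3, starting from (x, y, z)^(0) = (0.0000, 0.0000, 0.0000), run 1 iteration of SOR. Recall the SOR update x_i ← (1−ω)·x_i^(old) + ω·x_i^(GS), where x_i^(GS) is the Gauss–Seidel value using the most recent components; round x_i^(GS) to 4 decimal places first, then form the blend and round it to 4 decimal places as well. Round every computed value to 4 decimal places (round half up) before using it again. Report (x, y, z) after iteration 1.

Iteration 1:
  x: GS value = (3 - (-2)·0.0000 - (4)·0.0000) / (10) = 0.3000;  x ← (1−ω)·0.0000 + ω·0.3000 = 0.3900
  y: GS value = (-1 - (3)·0.3900 - (1)·0.0000) / (6) = -0.3617;  y ← (1−ω)·0.0000 + ω·-0.3617 = -0.4702
  z: GS value = (0 - (2)·0.3900 - (4)·-0.4702) / (10) = 0.1101;  z ← (1−ω)·0.0000 + ω·0.1101 = 0.1431

(0.3900, -0.4702, 0.1431)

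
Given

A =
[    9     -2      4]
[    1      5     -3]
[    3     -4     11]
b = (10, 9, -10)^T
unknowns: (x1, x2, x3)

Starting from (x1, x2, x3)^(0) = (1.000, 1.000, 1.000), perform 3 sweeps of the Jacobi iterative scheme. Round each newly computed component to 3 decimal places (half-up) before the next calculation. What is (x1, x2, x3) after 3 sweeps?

(1.519, 1.196, -1.033)

Iteration 1:
  x1 = (10 - (-2)·1.000 - (4)·1.000) / (9) = 0.889
  x2 = (9 - (1)·1.000 - (-3)·1.000) / (5) = 2.200
  x3 = (-10 - (3)·1.000 - (-4)·1.000) / (11) = -0.818
Iteration 2:
  x1 = (10 - (-2)·2.200 - (4)·-0.818) / (9) = 1.964
  x2 = (9 - (1)·0.889 - (-3)·-0.818) / (5) = 1.131
  x3 = (-10 - (3)·0.889 - (-4)·2.200) / (11) = -0.352
Iteration 3:
  x1 = (10 - (-2)·1.131 - (4)·-0.352) / (9) = 1.519
  x2 = (9 - (1)·1.964 - (-3)·-0.352) / (5) = 1.196
  x3 = (-10 - (3)·1.964 - (-4)·1.131) / (11) = -1.033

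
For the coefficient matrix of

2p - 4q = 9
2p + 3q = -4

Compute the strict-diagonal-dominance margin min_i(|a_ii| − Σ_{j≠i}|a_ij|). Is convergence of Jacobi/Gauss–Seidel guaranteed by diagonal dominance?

-2

row 1: |2| − (4) = -2
row 2: |3| − (2) = 1
minimum over rows = -2 → not strictly diagonally dominant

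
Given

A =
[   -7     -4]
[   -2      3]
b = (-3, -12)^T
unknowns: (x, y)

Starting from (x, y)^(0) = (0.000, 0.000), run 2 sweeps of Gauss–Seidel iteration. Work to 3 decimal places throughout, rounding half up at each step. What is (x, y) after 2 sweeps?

(2.551, -2.299)

Iteration 1:
  x = (-3 - (-4)·0.000) / (-7) = 0.429
  y = (-12 - (-2)·0.429) / (3) = -3.714
Iteration 2:
  x = (-3 - (-4)·-3.714) / (-7) = 2.551
  y = (-12 - (-2)·2.551) / (3) = -2.299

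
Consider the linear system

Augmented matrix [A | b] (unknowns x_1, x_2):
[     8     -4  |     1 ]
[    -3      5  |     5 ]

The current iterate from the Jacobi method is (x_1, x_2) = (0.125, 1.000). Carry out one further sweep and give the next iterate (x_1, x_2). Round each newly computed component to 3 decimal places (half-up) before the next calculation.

(0.625, 1.075)

One sweep:
  x_1 = (1 - (-4)·1.000) / (8) = 0.625
  x_2 = (5 - (-3)·0.125) / (5) = 1.075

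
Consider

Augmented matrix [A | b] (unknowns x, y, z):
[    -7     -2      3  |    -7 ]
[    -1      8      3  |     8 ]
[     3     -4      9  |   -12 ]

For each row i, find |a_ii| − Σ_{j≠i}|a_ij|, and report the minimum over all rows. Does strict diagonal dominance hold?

2

row 1: |-7| − (2+3) = 2
row 2: |8| − (1+3) = 4
row 3: |9| − (3+4) = 2
minimum over rows = 2 → strictly diagonally dominant (convergence guaranteed)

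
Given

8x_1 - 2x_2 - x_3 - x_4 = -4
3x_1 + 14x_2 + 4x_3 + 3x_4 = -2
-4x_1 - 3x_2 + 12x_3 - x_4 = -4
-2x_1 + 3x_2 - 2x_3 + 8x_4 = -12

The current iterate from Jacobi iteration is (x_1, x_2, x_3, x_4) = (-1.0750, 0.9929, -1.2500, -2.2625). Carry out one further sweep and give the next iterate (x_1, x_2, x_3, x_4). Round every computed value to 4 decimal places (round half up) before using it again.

(-0.6908, 0.9295, -0.6320, -2.4536)

One sweep:
  x_1 = (-4 - (-2)·0.9929 - (-1)·-1.2500 - (-1)·-2.2625) / (8) = -0.6908
  x_2 = (-2 - (3)·-1.0750 - (4)·-1.2500 - (3)·-2.2625) / (14) = 0.9295
  x_3 = (-4 - (-4)·-1.0750 - (-3)·0.9929 - (-1)·-2.2625) / (12) = -0.6320
  x_4 = (-12 - (-2)·-1.0750 - (3)·0.9929 - (-2)·-1.2500) / (8) = -2.4536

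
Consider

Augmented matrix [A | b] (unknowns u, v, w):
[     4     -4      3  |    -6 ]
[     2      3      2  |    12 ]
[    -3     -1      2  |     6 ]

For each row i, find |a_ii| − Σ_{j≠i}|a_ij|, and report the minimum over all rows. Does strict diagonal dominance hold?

row 1: |4| − (4+3) = -3
row 2: |3| − (2+2) = -1
row 3: |2| − (3+1) = -2
minimum over rows = -3 → not strictly diagonally dominant

-3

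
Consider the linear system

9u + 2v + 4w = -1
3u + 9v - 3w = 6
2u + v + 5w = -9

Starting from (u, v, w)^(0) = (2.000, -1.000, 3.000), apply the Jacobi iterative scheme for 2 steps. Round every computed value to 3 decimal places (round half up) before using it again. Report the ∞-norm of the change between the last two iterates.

1.955

Iteration 1:
  u = (-1 - (2)·-1.000 - (4)·3.000) / (9) = -1.222
  v = (6 - (3)·2.000 - (-3)·3.000) / (9) = 1.000
  w = (-9 - (2)·2.000 - (1)·-1.000) / (5) = -2.400
Iteration 2:
  u = (-1 - (2)·1.000 - (4)·-2.400) / (9) = 0.733
  v = (6 - (3)·-1.222 - (-3)·-2.400) / (9) = 0.274
  w = (-9 - (2)·-1.222 - (1)·1.000) / (5) = -1.511
Change: (1.955, -0.726, 0.889) → max |·| = 1.955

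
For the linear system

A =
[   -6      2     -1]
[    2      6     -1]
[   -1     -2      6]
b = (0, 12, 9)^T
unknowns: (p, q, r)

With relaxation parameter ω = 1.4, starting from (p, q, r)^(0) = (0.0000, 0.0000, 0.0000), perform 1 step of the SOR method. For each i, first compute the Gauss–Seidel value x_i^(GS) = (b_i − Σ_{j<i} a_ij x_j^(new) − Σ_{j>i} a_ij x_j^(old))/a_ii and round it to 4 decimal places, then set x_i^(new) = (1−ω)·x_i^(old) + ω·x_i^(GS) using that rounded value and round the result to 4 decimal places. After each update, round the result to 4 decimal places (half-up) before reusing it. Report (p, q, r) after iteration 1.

(0.0000, 2.8000, 3.4066)

Iteration 1:
  p: GS value = (0 - (2)·0.0000 - (-1)·0.0000) / (-6) = 0.0000;  p ← (1−ω)·0.0000 + ω·0.0000 = 0.0000
  q: GS value = (12 - (2)·0.0000 - (-1)·0.0000) / (6) = 2.0000;  q ← (1−ω)·0.0000 + ω·2.0000 = 2.8000
  r: GS value = (9 - (-1)·0.0000 - (-2)·2.8000) / (6) = 2.4333;  r ← (1−ω)·0.0000 + ω·2.4333 = 3.4066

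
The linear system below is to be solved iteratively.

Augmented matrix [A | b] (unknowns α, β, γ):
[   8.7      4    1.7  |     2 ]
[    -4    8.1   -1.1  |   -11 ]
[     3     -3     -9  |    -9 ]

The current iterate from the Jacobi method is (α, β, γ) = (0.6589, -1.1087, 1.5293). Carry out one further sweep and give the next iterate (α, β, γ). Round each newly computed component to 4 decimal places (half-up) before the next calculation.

(0.4408, -0.8250, 1.5892)

One sweep:
  α = (2 - (4)·-1.1087 - (1.7)·1.5293) / (8.7) = 0.4408
  β = (-11 - (-4)·0.6589 - (-1.1)·1.5293) / (8.1) = -0.8250
  γ = (-9 - (3)·0.6589 - (-3)·-1.1087) / (-9) = 1.5892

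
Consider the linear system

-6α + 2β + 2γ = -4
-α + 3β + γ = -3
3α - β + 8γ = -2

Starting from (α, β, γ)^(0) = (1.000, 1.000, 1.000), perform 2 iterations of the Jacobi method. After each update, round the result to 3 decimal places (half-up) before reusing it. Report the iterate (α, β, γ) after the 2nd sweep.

(0.167, -0.389, -0.875)

Iteration 1:
  α = (-4 - (2)·1.000 - (2)·1.000) / (-6) = 1.333
  β = (-3 - (-1)·1.000 - (1)·1.000) / (3) = -1.000
  γ = (-2 - (3)·1.000 - (-1)·1.000) / (8) = -0.500
Iteration 2:
  α = (-4 - (2)·-1.000 - (2)·-0.500) / (-6) = 0.167
  β = (-3 - (-1)·1.333 - (1)·-0.500) / (3) = -0.389
  γ = (-2 - (3)·1.333 - (-1)·-1.000) / (8) = -0.875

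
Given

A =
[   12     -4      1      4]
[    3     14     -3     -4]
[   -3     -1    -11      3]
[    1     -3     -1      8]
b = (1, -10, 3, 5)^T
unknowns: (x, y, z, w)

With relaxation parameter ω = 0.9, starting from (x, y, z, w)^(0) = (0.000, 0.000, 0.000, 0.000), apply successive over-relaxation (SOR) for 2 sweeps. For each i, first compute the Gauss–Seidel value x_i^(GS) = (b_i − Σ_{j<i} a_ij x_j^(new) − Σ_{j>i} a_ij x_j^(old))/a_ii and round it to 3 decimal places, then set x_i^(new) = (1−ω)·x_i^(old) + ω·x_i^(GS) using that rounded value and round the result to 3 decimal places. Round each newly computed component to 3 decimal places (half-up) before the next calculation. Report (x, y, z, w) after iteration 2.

Iteration 1:
  x: GS value = (1 - (-4)·0.000 - (1)·0.000 - (4)·0.000) / (12) = 0.083;  x ← (1−ω)·0.000 + ω·0.083 = 0.075
  y: GS value = (-10 - (3)·0.075 - (-3)·0.000 - (-4)·0.000) / (14) = -0.730;  y ← (1−ω)·0.000 + ω·-0.730 = -0.657
  z: GS value = (3 - (-3)·0.075 - (-1)·-0.657 - (3)·0.000) / (-11) = -0.233;  z ← (1−ω)·0.000 + ω·-0.233 = -0.210
  w: GS value = (5 - (1)·0.075 - (-3)·-0.657 - (-1)·-0.210) / (8) = 0.343;  w ← (1−ω)·0.000 + ω·0.343 = 0.309
Iteration 2:
  x: GS value = (1 - (-4)·-0.657 - (1)·-0.210 - (4)·0.309) / (12) = -0.221;  x ← (1−ω)·0.075 + ω·-0.221 = -0.191
  y: GS value = (-10 - (3)·-0.191 - (-3)·-0.210 - (-4)·0.309) / (14) = -0.630;  y ← (1−ω)·-0.657 + ω·-0.630 = -0.633
  z: GS value = (3 - (-3)·-0.191 - (-1)·-0.633 - (3)·0.309) / (-11) = -0.079;  z ← (1−ω)·-0.210 + ω·-0.079 = -0.092
  w: GS value = (5 - (1)·-0.191 - (-3)·-0.633 - (-1)·-0.092) / (8) = 0.400;  w ← (1−ω)·0.309 + ω·0.400 = 0.391

(-0.191, -0.633, -0.092, 0.391)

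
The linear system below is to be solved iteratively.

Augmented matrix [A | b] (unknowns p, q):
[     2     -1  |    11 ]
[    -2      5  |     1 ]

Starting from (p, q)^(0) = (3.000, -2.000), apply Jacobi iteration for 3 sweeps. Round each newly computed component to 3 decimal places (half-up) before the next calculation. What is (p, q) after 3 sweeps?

(6.500, 2.680)

Iteration 1:
  p = (11 - (-1)·-2.000) / (2) = 4.500
  q = (1 - (-2)·3.000) / (5) = 1.400
Iteration 2:
  p = (11 - (-1)·1.400) / (2) = 6.200
  q = (1 - (-2)·4.500) / (5) = 2.000
Iteration 3:
  p = (11 - (-1)·2.000) / (2) = 6.500
  q = (1 - (-2)·6.200) / (5) = 2.680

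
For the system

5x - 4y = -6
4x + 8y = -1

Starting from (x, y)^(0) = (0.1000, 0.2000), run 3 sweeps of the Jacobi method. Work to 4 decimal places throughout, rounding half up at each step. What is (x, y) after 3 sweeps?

Iteration 1:
  x = (-6 - (-4)·0.2000) / (5) = -1.0400
  y = (-1 - (4)·0.1000) / (8) = -0.1750
Iteration 2:
  x = (-6 - (-4)·-0.1750) / (5) = -1.3400
  y = (-1 - (4)·-1.0400) / (8) = 0.3950
Iteration 3:
  x = (-6 - (-4)·0.3950) / (5) = -0.8840
  y = (-1 - (4)·-1.3400) / (8) = 0.5450

(-0.8840, 0.5450)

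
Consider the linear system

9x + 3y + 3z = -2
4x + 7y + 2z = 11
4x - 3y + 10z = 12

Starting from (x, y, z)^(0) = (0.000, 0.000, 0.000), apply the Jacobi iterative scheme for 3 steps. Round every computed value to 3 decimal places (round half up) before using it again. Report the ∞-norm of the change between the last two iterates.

Iteration 1:
  x = (-2 - (3)·0.000 - (3)·0.000) / (9) = -0.222
  y = (11 - (4)·0.000 - (2)·0.000) / (7) = 1.571
  z = (12 - (4)·0.000 - (-3)·0.000) / (10) = 1.200
Iteration 2:
  x = (-2 - (3)·1.571 - (3)·1.200) / (9) = -1.146
  y = (11 - (4)·-0.222 - (2)·1.200) / (7) = 1.355
  z = (12 - (4)·-0.222 - (-3)·1.571) / (10) = 1.760
Iteration 3:
  x = (-2 - (3)·1.355 - (3)·1.760) / (9) = -1.261
  y = (11 - (4)·-1.146 - (2)·1.760) / (7) = 1.723
  z = (12 - (4)·-1.146 - (-3)·1.355) / (10) = 2.065
Change: (-0.115, 0.368, 0.305) → max |·| = 0.368

0.368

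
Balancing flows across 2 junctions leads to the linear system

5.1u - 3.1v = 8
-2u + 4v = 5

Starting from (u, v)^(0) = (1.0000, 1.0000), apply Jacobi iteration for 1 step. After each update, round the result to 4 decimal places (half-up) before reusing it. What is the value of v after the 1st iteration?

1.7500

Iteration 1:
  u = (8 - (-3.1)·1.0000) / (5.1) = 2.1765
  v = (5 - (-2)·1.0000) / (4) = 1.7500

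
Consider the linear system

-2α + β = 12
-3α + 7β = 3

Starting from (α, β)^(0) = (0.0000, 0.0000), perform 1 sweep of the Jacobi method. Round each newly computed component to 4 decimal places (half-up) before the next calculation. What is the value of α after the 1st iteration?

-6.0000

Iteration 1:
  α = (12 - (1)·0.0000) / (-2) = -6.0000
  β = (3 - (-3)·0.0000) / (7) = 0.4286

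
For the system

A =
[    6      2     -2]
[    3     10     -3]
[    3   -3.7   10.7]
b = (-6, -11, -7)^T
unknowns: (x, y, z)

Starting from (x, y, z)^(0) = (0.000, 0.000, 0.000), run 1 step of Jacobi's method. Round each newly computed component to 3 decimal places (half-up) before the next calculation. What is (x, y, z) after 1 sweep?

(-1.000, -1.100, -0.654)

Iteration 1:
  x = (-6 - (2)·0.000 - (-2)·0.000) / (6) = -1.000
  y = (-11 - (3)·0.000 - (-3)·0.000) / (10) = -1.100
  z = (-7 - (3)·0.000 - (-3.7)·0.000) / (10.7) = -0.654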